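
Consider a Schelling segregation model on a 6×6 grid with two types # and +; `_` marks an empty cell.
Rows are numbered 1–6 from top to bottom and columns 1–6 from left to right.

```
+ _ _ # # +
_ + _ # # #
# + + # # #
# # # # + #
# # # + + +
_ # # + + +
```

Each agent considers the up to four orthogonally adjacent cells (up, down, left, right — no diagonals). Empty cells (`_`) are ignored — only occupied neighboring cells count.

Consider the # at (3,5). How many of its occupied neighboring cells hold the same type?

3

Occupied neighbors of (3,5): (2,5)=#, (4,5)=+, (3,4)=#, (3,6)=#.
Same type (#): 3 of 4.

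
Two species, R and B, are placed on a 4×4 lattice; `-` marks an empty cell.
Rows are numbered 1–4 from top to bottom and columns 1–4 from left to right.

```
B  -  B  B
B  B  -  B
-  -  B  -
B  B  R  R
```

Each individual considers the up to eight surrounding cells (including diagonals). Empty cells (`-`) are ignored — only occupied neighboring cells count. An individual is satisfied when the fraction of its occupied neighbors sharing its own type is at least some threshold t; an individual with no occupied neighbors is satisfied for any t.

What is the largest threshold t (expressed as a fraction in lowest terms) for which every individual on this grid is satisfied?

1/3

Row 1: (1,1)B 2/2 · (1,3)B 3/3 · (1,4)B 2/2
Row 2: (2,1)B 2/2 · (2,2)B 4/4 · (2,4)B 3/3
Row 3: (3,3)B 3/5
Row 4: (4,1)B 1/1 · (4,2)B 2/3 · (4,3)R 1/3 · (4,4)R 1/2
The smallest same-type fraction is 1/3 at (4,3), which reduces to 1/3. Any threshold above that leaves this individual unsatisfied.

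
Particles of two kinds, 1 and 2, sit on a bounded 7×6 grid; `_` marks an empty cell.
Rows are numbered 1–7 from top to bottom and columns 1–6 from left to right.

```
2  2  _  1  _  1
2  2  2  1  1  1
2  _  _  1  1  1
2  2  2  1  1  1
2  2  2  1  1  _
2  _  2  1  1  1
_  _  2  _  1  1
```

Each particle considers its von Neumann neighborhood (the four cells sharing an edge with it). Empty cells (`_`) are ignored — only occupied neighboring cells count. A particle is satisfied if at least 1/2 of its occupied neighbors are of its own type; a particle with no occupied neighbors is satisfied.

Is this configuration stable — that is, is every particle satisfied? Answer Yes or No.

Yes

Row 1: (1,1)2 2/2 ✓ · (1,2)2 2/2 ✓ · (1,4)1 1/1 ✓ · (1,6)1 1/1 ✓
Row 2: (2,1)2 3/3 ✓ · (2,2)2 3/3 ✓ · (2,3)2 1/2 ✓ · (2,4)1 3/4 ✓ · (2,5)1 3/3 ✓ · (2,6)1 3/3 ✓
Row 3: (3,1)2 2/2 ✓ · (3,4)1 3/3 ✓ · (3,5)1 4/4 ✓ · (3,6)1 3/3 ✓
Row 4: (4,1)2 3/3 ✓ · (4,2)2 3/3 ✓ · (4,3)2 2/3 ✓ · (4,4)1 3/4 ✓ · (4,5)1 4/4 ✓ · (4,6)1 2/2 ✓
Row 5: (5,1)2 3/3 ✓ · (5,2)2 3/3 ✓ · (5,3)2 3/4 ✓ · (5,4)1 3/4 ✓ · (5,5)1 3/3 ✓
Row 6: (6,1)2 1/1 ✓ · (6,3)2 2/3 ✓ · (6,4)1 2/3 ✓ · (6,5)1 4/4 ✓ · (6,6)1 2/2 ✓
Row 7: (7,3)2 1/1 ✓ · (7,5)1 2/2 ✓ · (7,6)1 2/2 ✓
All meet the threshold, so the configuration is stable.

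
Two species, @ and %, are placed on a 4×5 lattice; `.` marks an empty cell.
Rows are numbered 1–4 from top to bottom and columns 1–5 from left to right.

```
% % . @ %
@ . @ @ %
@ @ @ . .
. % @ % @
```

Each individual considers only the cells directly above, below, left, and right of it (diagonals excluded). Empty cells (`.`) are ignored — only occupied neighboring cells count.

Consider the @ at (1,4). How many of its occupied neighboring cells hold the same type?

Occupied neighbors of (1,4): (2,4)=@, (1,5)=%.
Same type (@): 1 of 2.

1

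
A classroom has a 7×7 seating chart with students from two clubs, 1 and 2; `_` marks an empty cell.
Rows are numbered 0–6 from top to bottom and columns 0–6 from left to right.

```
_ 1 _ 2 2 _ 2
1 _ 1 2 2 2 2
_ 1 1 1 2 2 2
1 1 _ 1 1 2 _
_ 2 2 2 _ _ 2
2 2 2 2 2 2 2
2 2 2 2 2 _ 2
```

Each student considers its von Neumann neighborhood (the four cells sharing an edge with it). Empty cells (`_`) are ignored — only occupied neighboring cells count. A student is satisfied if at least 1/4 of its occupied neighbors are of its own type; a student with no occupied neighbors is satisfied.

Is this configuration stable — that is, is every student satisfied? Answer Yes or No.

Yes

Row 0: (0,1)1 0/0 satisfied · (0,3)2 2/2 satisfied · (0,4)2 2/2 satisfied · (0,6)2 1/1 satisfied
Row 1: (1,0)1 0/0 satisfied · (1,2)1 1/2 satisfied · (1,3)2 2/4 satisfied · (1,4)2 4/4 satisfied · (1,5)2 3/3 satisfied · (1,6)2 3/3 satisfied
Row 2: (2,1)1 2/2 satisfied · (2,2)1 3/3 satisfied · (2,3)1 2/4 satisfied · (2,4)2 2/4 satisfied · (2,5)2 4/4 satisfied · (2,6)2 2/2 satisfied
Row 3: (3,0)1 1/1 satisfied · (3,1)1 2/3 satisfied · (3,3)1 2/3 satisfied · (3,4)1 1/3 satisfied · (3,5)2 1/2 satisfied
Row 4: (4,1)2 2/3 satisfied · (4,2)2 3/3 satisfied · (4,3)2 2/3 satisfied · (4,6)2 1/1 satisfied
Row 5: (5,0)2 2/2 satisfied · (5,1)2 4/4 satisfied · (5,2)2 4/4 satisfied · (5,3)2 4/4 satisfied · (5,4)2 3/3 satisfied · (5,5)2 2/2 satisfied · (5,6)2 3/3 satisfied
Row 6: (6,0)2 2/2 satisfied · (6,1)2 3/3 satisfied · (6,2)2 3/3 satisfied · (6,3)2 3/3 satisfied · (6,4)2 2/2 satisfied · (6,6)2 1/1 satisfied
All meet the threshold, so the configuration is stable.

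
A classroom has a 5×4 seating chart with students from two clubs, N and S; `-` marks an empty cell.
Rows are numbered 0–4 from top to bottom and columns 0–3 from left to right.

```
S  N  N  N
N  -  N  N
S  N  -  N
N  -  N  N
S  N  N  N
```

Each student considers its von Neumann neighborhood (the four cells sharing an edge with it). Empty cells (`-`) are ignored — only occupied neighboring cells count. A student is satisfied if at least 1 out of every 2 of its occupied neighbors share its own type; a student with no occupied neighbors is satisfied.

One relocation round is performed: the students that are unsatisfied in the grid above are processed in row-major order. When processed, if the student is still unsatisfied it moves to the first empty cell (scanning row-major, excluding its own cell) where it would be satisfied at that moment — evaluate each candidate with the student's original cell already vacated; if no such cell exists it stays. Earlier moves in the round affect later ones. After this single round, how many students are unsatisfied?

Initially unsatisfied (in order): (0,0), (1,0), (2,0), (2,1), (3,0), (4,0).
  (0,0): no empty cell satisfies it; stays.
  (1,0) → (1,1).
  (2,0) → (1,0).
  (2,1): now satisfied by earlier moves; stays.
  (3,0) → (2,0).
  (4,0): no empty cell satisfies it; stays.
Resulting grid:
S N N N
S N N N
N N - N
- - N N
S N N N
Unsatisfied now: (1,0), (4,0).

2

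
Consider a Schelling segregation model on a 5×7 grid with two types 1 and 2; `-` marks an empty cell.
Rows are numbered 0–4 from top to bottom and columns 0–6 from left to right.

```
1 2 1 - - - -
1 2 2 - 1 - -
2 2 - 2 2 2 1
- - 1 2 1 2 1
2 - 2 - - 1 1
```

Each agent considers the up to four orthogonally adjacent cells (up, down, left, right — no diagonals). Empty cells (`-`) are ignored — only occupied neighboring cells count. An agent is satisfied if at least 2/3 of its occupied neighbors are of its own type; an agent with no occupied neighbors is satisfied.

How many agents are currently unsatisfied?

(0,0)1 1/2 not
(0,1)2 1/3 not
(0,2)1 0/2 not
(1,0)1 1/3 not
(1,1)2 3/4 satisfied
(1,2)2 1/2 not
(1,4)1 0/1 not
(2,0)2 1/2 not
(2,1)2 2/2 satisfied
(2,3)2 2/2 satisfied
(2,4)2 2/4 not
(2,5)2 2/3 satisfied
(2,6)1 1/2 not
(3,2)1 0/2 not
(3,3)2 1/3 not
(3,4)1 0/3 not
(3,5)2 1/4 not
(3,6)1 2/3 satisfied
(4,0)2 0/0 satisfied
(4,2)2 0/1 not
(4,5)1 1/2 not
(4,6)1 2/2 satisfied
Unsatisfied: (0,0), (0,1), (0,2), (1,0), (1,2), (1,4), (2,0), (2,4), (2,6), (3,2), (3,3), (3,4), (3,5), (4,2), (4,5) — 15 in total.

15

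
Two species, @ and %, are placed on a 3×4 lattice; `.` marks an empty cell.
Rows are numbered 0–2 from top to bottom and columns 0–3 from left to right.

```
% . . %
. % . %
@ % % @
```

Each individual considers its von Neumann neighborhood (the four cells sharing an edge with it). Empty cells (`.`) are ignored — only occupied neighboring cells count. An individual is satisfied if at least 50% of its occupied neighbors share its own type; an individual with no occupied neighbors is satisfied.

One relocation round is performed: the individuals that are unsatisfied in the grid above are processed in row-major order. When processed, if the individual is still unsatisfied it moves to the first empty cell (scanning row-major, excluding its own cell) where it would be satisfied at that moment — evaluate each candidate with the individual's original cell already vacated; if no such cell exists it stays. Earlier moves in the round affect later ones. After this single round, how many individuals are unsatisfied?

Initially unsatisfied (in order): (2,0), (2,3).
  (2,0): no empty cell satisfies it; stays.
  (2,3): no empty cell satisfies it; stays.
Resulting grid:
% . . %
. % . %
@ % % @
Unsatisfied now: (2,0), (2,3).

2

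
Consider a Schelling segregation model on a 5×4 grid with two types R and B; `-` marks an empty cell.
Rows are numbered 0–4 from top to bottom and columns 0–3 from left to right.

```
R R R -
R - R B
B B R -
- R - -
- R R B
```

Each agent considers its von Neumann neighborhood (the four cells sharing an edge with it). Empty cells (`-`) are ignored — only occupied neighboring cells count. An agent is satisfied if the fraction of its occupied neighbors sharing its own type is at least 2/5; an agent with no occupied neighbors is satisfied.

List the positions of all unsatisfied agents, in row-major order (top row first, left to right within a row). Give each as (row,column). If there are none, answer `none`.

(1,3), (2,1), (4,3)

(0,0)R 2/2 ✓
(0,1)R 2/2 ✓
(0,2)R 2/2 ✓
(1,0)R 1/2 ✓
(1,2)R 2/3 ✓
(1,3)B 0/1 ✗
(2,0)B 1/2 ✓
(2,1)B 1/3 ✗
(2,2)R 1/2 ✓
(3,1)R 1/2 ✓
(4,1)R 2/2 ✓
(4,2)R 1/2 ✓
(4,3)B 0/1 ✗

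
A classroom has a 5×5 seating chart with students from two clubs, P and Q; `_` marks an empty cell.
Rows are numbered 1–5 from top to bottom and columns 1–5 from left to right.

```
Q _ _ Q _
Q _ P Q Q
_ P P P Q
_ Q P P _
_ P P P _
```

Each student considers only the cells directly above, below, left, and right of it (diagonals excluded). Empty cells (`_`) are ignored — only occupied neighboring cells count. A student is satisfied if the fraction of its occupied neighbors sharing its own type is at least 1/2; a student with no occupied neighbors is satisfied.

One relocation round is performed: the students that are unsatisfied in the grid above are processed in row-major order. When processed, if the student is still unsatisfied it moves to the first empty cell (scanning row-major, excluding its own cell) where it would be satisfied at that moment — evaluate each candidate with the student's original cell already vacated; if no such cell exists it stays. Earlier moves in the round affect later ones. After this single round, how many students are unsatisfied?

Initially unsatisfied (in order): (4,2).
  (4,2) → (1,2).
Resulting grid:
Q Q _ Q _
Q _ P Q Q
_ P P P Q
_ _ P P _
_ P P P _
All satisfied now.

0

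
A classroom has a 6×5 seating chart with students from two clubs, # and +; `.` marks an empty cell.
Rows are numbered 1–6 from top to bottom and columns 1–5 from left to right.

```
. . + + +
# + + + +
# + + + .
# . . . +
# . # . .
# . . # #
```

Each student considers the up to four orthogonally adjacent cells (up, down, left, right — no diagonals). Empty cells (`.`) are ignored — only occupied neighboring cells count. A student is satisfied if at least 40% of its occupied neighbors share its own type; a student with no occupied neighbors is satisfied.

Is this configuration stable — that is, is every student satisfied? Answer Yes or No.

Yes

Row 1: (1,3)+ 2/2 satisfied · (1,4)+ 3/3 satisfied · (1,5)+ 2/2 satisfied
Row 2: (2,1)# 1/2 satisfied · (2,2)+ 2/3 satisfied · (2,3)+ 4/4 satisfied · (2,4)+ 4/4 satisfied · (2,5)+ 2/2 satisfied
Row 3: (3,1)# 2/3 satisfied · (3,2)+ 2/3 satisfied · (3,3)+ 3/3 satisfied · (3,4)+ 2/2 satisfied
Row 4: (4,1)# 2/2 satisfied · (4,5)+ 0/0 satisfied
Row 5: (5,1)# 2/2 satisfied · (5,3)# 0/0 satisfied
Row 6: (6,1)# 1/1 satisfied · (6,4)# 1/1 satisfied · (6,5)# 1/1 satisfied
All meet the threshold, so the configuration is stable.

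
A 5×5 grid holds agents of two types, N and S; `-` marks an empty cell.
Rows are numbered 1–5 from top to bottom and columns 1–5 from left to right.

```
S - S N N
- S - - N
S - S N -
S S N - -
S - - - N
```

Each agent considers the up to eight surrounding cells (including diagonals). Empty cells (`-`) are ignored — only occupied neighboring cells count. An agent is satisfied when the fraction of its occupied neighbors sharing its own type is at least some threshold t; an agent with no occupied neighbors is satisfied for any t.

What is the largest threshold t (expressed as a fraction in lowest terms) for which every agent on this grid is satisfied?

1/3

Row 1: (1,1)S 1/1 · (1,3)S 1/2 · (1,4)N 2/3 · (1,5)N 2/2
Row 2: (2,2)S 4/4 · (2,5)N 3/3
Row 3: (3,1)S 3/3 · (3,3)S 2/4 · (3,4)N 2/3
Row 4: (4,1)S 3/3 · (4,2)S 4/5 · (4,3)N 1/3
Row 5: (5,1)S 2/2 · (5,5)N — no occupied neighbors
The smallest same-type fraction is 1/3 at (4,3), which reduces to 1/3. Any threshold above that leaves this agent unsatisfied.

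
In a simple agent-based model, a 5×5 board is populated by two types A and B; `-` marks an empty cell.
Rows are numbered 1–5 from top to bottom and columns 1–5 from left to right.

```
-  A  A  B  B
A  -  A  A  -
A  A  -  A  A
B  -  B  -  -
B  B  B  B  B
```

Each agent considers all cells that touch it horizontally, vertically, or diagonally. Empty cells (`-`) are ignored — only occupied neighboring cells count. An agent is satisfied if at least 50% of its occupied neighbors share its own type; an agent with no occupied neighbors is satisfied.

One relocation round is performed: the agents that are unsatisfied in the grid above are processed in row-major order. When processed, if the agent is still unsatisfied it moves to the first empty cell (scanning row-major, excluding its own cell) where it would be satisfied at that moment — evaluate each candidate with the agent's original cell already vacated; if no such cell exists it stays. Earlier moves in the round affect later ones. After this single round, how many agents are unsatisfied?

Initially unsatisfied (in order): (1,4).
  (1,4) → (4,2).
Resulting grid:
- A A - B
A - A A -
A A - A A
B B B - -
B B B B B
Unsatisfied now: (1,5).

1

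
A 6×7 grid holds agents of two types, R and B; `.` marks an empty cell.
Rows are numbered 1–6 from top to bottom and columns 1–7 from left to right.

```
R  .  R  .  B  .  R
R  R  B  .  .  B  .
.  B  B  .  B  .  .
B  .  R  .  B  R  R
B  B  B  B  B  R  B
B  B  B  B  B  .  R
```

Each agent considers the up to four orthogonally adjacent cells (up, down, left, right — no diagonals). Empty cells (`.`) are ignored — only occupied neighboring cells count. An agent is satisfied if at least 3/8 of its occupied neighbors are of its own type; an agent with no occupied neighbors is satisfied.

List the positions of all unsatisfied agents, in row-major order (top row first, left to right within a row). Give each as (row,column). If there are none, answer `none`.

(1,3), (2,2), (2,3), (4,3), (5,6), (5,7), (6,7)

Row 1: (1,1)R 1/1 ✓ · (1,3)R 0/1 ✗ · (1,5)B 0/0 ✓ · (1,7)R 0/0 ✓
Row 2: (2,1)R 2/2 ✓ · (2,2)R 1/3 ✗ · (2,3)B 1/3 ✗ · (2,6)B 0/0 ✓
Row 3: (3,2)B 1/2 ✓ · (3,3)B 2/3 ✓ · (3,5)B 1/1 ✓
Row 4: (4,1)B 1/1 ✓ · (4,3)R 0/2 ✗ · (4,5)B 2/3 ✓ · (4,6)R 2/3 ✓ · (4,7)R 1/2 ✓
Row 5: (5,1)B 3/3 ✓ · (5,2)B 3/3 ✓ · (5,3)B 3/4 ✓ · (5,4)B 3/3 ✓ · (5,5)B 3/4 ✓ · (5,6)R 1/3 ✗ · (5,7)B 0/3 ✗
Row 6: (6,1)B 2/2 ✓ · (6,2)B 3/3 ✓ · (6,3)B 3/3 ✓ · (6,4)B 3/3 ✓ · (6,5)B 2/2 ✓ · (6,7)R 0/1 ✗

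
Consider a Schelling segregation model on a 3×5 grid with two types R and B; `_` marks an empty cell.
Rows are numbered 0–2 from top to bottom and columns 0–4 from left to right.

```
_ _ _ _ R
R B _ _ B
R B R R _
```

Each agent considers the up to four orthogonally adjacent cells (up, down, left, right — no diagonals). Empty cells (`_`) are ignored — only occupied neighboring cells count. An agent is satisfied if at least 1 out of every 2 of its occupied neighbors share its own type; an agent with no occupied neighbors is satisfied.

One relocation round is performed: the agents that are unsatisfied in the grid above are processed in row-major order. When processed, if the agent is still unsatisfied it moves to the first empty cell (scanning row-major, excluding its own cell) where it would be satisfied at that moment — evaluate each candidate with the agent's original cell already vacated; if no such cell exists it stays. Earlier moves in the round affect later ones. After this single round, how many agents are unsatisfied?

Initially unsatisfied (in order): (0,4), (1,4), (2,1).
  (0,4) → (0,0).
  (1,4): now satisfied by earlier moves; stays.
  (2,1) → (0,1).
Resulting grid:
R B _ _ _
R B _ _ B
R _ R R _
All satisfied now.

0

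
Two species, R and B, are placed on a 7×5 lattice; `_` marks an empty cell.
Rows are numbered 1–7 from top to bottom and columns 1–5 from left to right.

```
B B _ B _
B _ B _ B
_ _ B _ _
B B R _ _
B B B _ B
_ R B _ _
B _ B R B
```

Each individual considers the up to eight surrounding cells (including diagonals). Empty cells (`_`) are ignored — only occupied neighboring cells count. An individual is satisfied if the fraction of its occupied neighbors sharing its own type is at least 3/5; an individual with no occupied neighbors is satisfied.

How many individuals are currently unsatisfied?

Row 1: (1,1)B 2/2 ok · (1,2)B 3/3 ok · (1,4)B 2/2 ok
Row 2: (2,1)B 2/2 ok · (2,3)B 3/3 ok · (2,5)B 1/1 ok
Row 3: (3,3)B 2/3 ok
Row 4: (4,1)B 3/3 ok · (4,2)B 5/6 ok · (4,3)R 0/4 unhappy
Row 5: (5,1)B 3/4 ok · (5,2)B 5/7 ok · (5,3)B 3/5 ok · (5,5)B 0/0 ok
Row 6: (6,2)R 0/6 unhappy · (6,3)B 3/5 ok
Row 7: (7,1)B 0/1 unhappy · (7,3)B 1/3 unhappy · (7,4)R 0/3 unhappy · (7,5)B 0/1 unhappy
Unsatisfied: (4,3), (6,2), (7,1), (7,3), (7,4), (7,5) — 6 in total.

6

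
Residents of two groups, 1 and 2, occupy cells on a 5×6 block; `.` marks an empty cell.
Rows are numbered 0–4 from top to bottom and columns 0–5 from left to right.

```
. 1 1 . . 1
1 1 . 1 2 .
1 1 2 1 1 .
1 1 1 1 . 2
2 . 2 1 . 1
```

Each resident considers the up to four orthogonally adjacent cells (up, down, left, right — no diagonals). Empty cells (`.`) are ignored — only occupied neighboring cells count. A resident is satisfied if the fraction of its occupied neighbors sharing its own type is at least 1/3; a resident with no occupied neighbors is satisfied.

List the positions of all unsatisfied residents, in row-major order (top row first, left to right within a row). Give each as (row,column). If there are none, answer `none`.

(1,4), (2,2), (3,5), (4,0), (4,2), (4,5)

(0,1)1 2/2 ✓
(0,2)1 1/1 ✓
(0,5)1 0/0 ✓
(1,0)1 2/2 ✓
(1,1)1 3/3 ✓
(1,3)1 1/2 ✓
(1,4)2 0/2 ✗
(2,0)1 3/3 ✓
(2,1)1 3/4 ✓
(2,2)2 0/3 ✗
(2,3)1 3/4 ✓
(2,4)1 1/2 ✓
(3,0)1 2/3 ✓
(3,1)1 3/3 ✓
(3,2)1 2/4 ✓
(3,3)1 3/3 ✓
(3,5)2 0/1 ✗
(4,0)2 0/1 ✗
(4,2)2 0/2 ✗
(4,3)1 1/2 ✓
(4,5)1 0/1 ✗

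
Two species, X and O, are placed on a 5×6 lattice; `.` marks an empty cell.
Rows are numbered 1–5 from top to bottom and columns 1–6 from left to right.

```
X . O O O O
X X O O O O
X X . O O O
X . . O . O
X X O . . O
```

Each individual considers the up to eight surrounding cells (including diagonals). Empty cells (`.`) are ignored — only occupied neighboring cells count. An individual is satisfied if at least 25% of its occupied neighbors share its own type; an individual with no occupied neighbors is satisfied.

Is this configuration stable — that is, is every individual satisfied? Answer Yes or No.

(1,1)X 2/2 ok
(1,3)O 3/4 ok
(1,4)O 5/5 ok
(1,5)O 5/5 ok
(1,6)O 3/3 ok
(2,1)X 4/4 ok
(2,2)X 4/6 ok
(2,3)O 4/6 ok
(2,4)O 7/7 ok
(2,5)O 8/8 ok
(2,6)O 5/5 ok
(3,1)X 4/4 ok
(3,2)X 4/5 ok
(3,4)O 5/5 ok
(3,5)O 7/7 ok
(3,6)O 4/4 ok
(4,1)X 4/4 ok
(4,4)O 3/3 ok
(4,6)O 3/3 ok
(5,1)X 2/2 ok
(5,2)X 2/3 ok
(5,3)O 1/2 ok
(5,6)O 1/1 ok
All meet the threshold, so the configuration is stable.

Yes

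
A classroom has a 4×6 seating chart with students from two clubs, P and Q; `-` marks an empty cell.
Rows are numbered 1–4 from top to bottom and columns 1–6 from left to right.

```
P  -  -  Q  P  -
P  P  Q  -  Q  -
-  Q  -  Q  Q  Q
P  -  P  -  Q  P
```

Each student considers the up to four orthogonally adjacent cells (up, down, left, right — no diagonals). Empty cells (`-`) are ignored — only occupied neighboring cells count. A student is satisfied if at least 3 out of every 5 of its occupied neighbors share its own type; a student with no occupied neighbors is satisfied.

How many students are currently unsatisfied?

9

(1,1)P 1/1 satisfied
(1,4)Q 0/1 not
(1,5)P 0/2 not
(2,1)P 2/2 satisfied
(2,2)P 1/3 not
(2,3)Q 0/1 not
(2,5)Q 1/2 not
(3,2)Q 0/1 not
(3,4)Q 1/1 satisfied
(3,5)Q 4/4 satisfied
(3,6)Q 1/2 not
(4,1)P 0/0 satisfied
(4,3)P 0/0 satisfied
(4,5)Q 1/2 not
(4,6)P 0/2 not
Unsatisfied: (1,4), (1,5), (2,2), (2,3), (2,5), (3,2), (3,6), (4,5), (4,6) — 9 in total.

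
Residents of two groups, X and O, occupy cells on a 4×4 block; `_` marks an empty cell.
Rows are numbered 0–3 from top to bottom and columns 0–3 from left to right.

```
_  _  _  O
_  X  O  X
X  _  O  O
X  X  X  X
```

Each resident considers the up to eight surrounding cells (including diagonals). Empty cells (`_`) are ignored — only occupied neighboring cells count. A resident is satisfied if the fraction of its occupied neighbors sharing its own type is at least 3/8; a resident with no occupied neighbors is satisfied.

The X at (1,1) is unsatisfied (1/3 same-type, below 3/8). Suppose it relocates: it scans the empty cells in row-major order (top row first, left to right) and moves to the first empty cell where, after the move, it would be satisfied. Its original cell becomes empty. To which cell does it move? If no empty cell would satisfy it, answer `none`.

Vacating (1,1). Empty cells in order:
  (0,0): 0/0 same-type → satisfied — stop here.

(0,0)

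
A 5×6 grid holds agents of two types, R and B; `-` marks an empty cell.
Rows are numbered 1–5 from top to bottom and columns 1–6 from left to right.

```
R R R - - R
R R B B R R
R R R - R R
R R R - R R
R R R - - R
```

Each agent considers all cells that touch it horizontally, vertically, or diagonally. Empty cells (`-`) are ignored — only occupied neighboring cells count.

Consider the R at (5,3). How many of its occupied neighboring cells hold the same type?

Occupied neighbors of (5,3): (4,2)=R, (4,3)=R, (5,2)=R.
Same type (R): 3 of 3.

3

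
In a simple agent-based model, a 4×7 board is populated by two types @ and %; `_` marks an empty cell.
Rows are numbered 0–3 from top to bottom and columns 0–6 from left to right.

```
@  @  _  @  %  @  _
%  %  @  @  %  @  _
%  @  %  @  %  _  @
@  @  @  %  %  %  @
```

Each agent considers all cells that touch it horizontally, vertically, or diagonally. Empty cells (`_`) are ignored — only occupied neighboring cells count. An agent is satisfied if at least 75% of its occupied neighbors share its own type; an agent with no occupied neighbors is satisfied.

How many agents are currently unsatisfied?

(0,0)@ 1/3 unhappy
(0,1)@ 2/4 unhappy
(0,3)@ 2/4 unhappy
(0,4)% 1/5 unhappy
(0,5)@ 1/3 unhappy
(1,0)% 2/5 unhappy
(1,1)% 3/7 unhappy
(1,2)@ 5/7 unhappy
(1,3)@ 3/7 unhappy
(1,4)% 2/7 unhappy
(1,5)@ 2/5 unhappy
(2,0)% 2/5 unhappy
(2,1)@ 4/8 unhappy
(2,2)% 2/8 unhappy
(2,3)@ 3/8 unhappy
(2,4)% 4/7 unhappy
(2,6)@ 2/3 unhappy
(3,0)@ 2/3 unhappy
(3,1)@ 3/5 unhappy
(3,2)@ 3/5 unhappy
(3,3)% 3/5 unhappy
(3,4)% 3/4 ok
(3,5)% 2/4 unhappy
(3,6)@ 1/2 unhappy
Unsatisfied: (0,0), (0,1), (0,3), (0,4), (0,5), (1,0), (1,1), (1,2), (1,3), (1,4), (1,5), (2,0), (2,1), (2,2), (2,3), (2,4), (2,6), (3,0), (3,1), (3,2), (3,3), (3,5), (3,6) — 23 in total.

23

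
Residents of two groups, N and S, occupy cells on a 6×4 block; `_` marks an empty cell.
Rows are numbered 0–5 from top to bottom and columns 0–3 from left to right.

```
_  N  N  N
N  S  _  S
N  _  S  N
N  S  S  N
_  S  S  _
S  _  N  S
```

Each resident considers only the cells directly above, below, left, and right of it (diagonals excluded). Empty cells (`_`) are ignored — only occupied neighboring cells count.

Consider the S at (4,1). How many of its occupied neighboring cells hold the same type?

Occupied neighbors of (4,1): (3,1)=S, (4,2)=S.
Same type (S): 2 of 2.

2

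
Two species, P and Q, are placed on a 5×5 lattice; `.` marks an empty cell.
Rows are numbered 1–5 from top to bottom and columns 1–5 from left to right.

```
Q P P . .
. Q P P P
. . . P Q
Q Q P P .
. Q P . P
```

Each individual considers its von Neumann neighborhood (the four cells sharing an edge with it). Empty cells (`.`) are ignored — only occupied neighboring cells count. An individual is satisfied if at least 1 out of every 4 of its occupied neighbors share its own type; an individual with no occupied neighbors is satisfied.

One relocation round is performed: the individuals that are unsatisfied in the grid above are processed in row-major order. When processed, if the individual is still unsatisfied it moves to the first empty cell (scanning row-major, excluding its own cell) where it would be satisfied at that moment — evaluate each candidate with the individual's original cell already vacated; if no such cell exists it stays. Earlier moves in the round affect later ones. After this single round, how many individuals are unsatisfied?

0

Initially unsatisfied (in order): (1,1), (2,2), (3,5).
  (1,1) → (2,1).
  (2,2): now satisfied by earlier moves; stays.
  (3,5) → (1,1).
Resulting grid:
Q P P . .
Q Q P P P
. . . P .
Q Q P P .
. Q P . P
All satisfied now.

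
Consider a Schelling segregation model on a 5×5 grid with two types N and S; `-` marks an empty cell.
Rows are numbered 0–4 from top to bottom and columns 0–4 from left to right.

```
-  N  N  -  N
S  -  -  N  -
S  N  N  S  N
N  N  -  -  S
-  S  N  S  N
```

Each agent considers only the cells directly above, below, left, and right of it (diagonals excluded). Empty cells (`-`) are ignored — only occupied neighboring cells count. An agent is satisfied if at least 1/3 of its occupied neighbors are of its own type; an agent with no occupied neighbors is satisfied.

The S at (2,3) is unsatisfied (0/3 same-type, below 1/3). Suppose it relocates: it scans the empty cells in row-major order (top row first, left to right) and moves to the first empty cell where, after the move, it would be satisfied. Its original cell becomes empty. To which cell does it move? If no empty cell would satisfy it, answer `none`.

(0,0)

Vacating (2,3). Empty cells in order:
  (0,0): 1/2 same-type → satisfied — stop here.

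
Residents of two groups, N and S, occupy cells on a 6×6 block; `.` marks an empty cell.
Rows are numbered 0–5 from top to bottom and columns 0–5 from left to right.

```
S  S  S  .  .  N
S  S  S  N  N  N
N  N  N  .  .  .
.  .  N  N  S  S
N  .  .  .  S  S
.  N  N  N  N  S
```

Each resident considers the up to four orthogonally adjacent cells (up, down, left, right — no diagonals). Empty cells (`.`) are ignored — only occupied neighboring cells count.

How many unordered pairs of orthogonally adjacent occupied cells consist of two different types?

Scan each occupied cell's neighbors to the right and below so each pair is counted once.
Row 0: S(0,0)–S(0,1)= S(0,0)–S(1,0)= S(0,1)–S(0,2)= S(0,1)–S(1,1)= S(0,2)–S(1,2)= N(0,5)–N(1,5)=  → 0/6 unlike.
Row 1: S(1,0)–S(1,1)= S(1,0)–N(2,0)≠ S(1,1)–S(1,2)= S(1,1)–N(2,1)≠ S(1,2)–N(1,3)≠ S(1,2)–N(2,2)≠ N(1,3)–N(1,4)= N(1,4)–N(1,5)=  → 4/8 unlike.
Row 2: N(2,0)–N(2,1)= N(2,1)–N(2,2)= N(2,2)–N(3,2)=  → 0/3 unlike.
Row 3: N(3,2)–N(3,3)= N(3,3)–S(3,4)≠ S(3,4)–S(3,5)= S(3,4)–S(4,4)= S(3,5)–S(4,5)=  → 1/5 unlike.
Row 4: S(4,4)–S(4,5)= S(4,4)–N(5,4)≠ S(4,5)–S(5,5)=  → 1/3 unlike.
Row 5: N(5,1)–N(5,2)= N(5,2)–N(5,3)= N(5,3)–N(5,4)= N(5,4)–S(5,5)≠  → 1/4 unlike.
Total adjacent occupied pairs: 29; unlike-type pairs: 7.

7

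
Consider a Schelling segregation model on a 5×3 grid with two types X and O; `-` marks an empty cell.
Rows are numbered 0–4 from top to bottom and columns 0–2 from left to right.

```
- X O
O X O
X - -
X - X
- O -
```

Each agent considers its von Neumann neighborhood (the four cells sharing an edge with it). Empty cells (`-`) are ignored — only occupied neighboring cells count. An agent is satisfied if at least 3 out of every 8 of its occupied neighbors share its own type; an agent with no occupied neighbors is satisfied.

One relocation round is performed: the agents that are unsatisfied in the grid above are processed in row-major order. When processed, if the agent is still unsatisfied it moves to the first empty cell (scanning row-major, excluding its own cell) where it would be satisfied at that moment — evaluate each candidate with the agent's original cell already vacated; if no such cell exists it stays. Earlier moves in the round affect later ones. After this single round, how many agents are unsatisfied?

Initially unsatisfied (in order): (1,0), (1,1).
  (1,0) → (2,2).
  (1,1): now satisfied by earlier moves; stays.
Resulting grid:
- X O
- X O
X - O
X - X
- O -
Unsatisfied now: (3,2).

1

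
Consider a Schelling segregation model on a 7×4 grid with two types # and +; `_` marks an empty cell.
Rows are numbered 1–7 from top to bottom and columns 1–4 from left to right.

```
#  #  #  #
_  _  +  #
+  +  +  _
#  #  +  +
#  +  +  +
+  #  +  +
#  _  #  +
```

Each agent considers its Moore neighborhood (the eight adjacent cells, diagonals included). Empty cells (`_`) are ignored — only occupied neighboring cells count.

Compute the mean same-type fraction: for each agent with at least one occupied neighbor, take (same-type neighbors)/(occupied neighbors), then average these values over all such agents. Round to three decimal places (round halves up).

0.606

Row 1: (1,1)# 1/1 · (1,2)# 2/3 · (1,3)# 3/4 · (1,4)# 2/3
Row 2: (2,3)+ 2/6 · (2,4)# 2/4
Row 3: (3,1)+ 1/3 · (3,2)+ 4/6 · (3,3)+ 4/6
Row 4: (4,1)# 2/5 · (4,2)# 2/8 · (4,3)+ 6/7 · (4,4)+ 4/4
Row 5: (5,1)# 3/5 · (5,2)+ 4/8 · (5,3)+ 6/8 · (5,4)+ 5/5
Row 6: (6,1)+ 1/4 · (6,2)# 3/7 · (6,3)+ 5/7 · (6,4)+ 4/5
Row 7: (7,1)# 1/2 · (7,3)# 1/4 · (7,4)+ 2/3
Sum over 24 agents: 1/1 + 2/3 + 3/4 + 2/3 + 2/6 + 2/4 + 1/3 + 4/6 + 4/6 + 2/5 + 2/8 + 6/7 + 4/4 + 3/5 + 4/8 + 6/8 + 5/5 + 1/4 + 3/7 + 5/7 + 4/5 + 1/2 + 1/4 + 2/3 = 291/20; mean = 291/20 ÷ 24 = 97/160 = 0.60625 → 0.606.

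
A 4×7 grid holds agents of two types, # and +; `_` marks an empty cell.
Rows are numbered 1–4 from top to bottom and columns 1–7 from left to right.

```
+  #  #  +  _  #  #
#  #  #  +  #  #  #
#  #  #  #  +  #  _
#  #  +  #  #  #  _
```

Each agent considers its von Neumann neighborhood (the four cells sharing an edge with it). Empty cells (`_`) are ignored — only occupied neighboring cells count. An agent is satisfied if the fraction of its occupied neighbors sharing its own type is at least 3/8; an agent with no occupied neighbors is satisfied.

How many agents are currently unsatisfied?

(1,1)+ 0/2 ✗
(1,2)# 2/3 ✓
(1,3)# 2/3 ✓
(1,4)+ 1/2 ✓
(1,6)# 2/2 ✓
(1,7)# 2/2 ✓
(2,1)# 2/3 ✓
(2,2)# 4/4 ✓
(2,3)# 3/4 ✓
(2,4)+ 1/4 ✗
(2,5)# 1/3 ✗
(2,6)# 4/4 ✓
(2,7)# 2/2 ✓
(3,1)# 3/3 ✓
(3,2)# 4/4 ✓
(3,3)# 3/4 ✓
(3,4)# 2/4 ✓
(3,5)+ 0/4 ✗
(3,6)# 2/3 ✓
(4,1)# 2/2 ✓
(4,2)# 2/3 ✓
(4,3)+ 0/3 ✗
(4,4)# 2/3 ✓
(4,5)# 2/3 ✓
(4,6)# 2/2 ✓
Unsatisfied: (1,1), (2,4), (2,5), (3,5), (4,3) — 5 in total.

5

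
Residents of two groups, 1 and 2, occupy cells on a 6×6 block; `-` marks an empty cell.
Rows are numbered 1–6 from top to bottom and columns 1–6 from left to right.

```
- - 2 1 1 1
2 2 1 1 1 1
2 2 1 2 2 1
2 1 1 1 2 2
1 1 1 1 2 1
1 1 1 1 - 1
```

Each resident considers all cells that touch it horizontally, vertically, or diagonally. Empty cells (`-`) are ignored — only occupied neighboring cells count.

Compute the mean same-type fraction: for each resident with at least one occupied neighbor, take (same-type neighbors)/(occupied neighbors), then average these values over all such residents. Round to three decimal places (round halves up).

(1,3)2 1/4
(1,4)1 4/5
(1,5)1 5/5
(1,6)1 3/3
(2,1)2 3/3
(2,2)2 4/6
(2,3)1 3/7
(2,4)1 5/8
(2,5)1 6/8
(2,6)1 4/5
(3,1)2 4/5
(3,2)2 4/8
(3,3)1 5/8
(3,4)2 2/8
(3,5)2 3/8
(3,6)1 2/5
(4,1)2 2/5
(4,2)1 5/8
(4,3)1 6/8
(4,4)1 4/8
(4,5)2 4/8
(4,6)2 3/5
(5,1)1 4/5
(5,2)1 7/8
(5,3)1 8/8
(5,4)1 5/7
(5,5)2 2/7
(5,6)1 1/4
(6,1)1 3/3
(6,2)1 5/5
(6,3)1 5/5
(6,4)1 3/4
(6,6)1 1/2
Sum over 33 residents: 1/4 + 4/5 + 5/5 + 3/3 + 3/3 + 4/6 + 3/7 + 5/8 + 6/8 + 4/5 + 4/5 + 4/8 + 5/8 + 2/8 + 3/8 + 2/5 + 2/5 + 5/8 + 6/8 + 4/8 + 4/8 + 3/5 + 4/5 + 7/8 + 8/8 + 5/7 + 2/7 + 1/4 + 3/3 + 5/5 + 5/5 + 3/4 + 1/2 = 18329/840; mean = 18329/840 ÷ 33 = 18329/27720 = 0.661219… → 0.661.

0.661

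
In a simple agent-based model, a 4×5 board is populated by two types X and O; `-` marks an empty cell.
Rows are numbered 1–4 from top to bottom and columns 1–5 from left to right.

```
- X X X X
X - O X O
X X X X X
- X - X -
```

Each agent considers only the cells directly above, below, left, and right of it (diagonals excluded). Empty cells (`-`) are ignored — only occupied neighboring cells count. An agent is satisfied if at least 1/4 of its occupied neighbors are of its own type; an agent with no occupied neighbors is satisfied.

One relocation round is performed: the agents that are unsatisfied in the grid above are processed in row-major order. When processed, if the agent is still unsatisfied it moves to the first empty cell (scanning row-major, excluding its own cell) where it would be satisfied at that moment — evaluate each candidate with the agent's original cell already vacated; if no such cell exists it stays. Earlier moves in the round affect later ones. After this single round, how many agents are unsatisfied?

0

Initially unsatisfied (in order): (2,3), (2,5).
  (2,3): no empty cell satisfies it; stays.
  (2,5) → (2,2).
Resulting grid:
- X X X X
X O O X -
X X X X X
- X - X -
All satisfied now.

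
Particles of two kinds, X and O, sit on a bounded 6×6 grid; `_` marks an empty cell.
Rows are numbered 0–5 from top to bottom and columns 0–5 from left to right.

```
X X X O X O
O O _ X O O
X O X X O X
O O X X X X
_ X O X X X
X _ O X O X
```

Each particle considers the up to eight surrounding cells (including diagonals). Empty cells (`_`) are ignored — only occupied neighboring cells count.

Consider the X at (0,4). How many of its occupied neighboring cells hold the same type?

1

Occupied neighbors of (0,4): (0,3)=O, (0,5)=O, (1,3)=X, (1,4)=O, (1,5)=O.
Same type (X): 1 of 5.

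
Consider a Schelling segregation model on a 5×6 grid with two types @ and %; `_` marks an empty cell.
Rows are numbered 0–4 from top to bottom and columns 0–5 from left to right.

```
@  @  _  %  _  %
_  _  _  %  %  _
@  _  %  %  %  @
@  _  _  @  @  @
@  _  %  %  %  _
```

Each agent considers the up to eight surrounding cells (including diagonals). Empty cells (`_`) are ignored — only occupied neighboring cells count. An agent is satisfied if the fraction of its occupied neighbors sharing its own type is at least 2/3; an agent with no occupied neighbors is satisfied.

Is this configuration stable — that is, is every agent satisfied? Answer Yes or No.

(0,0)@ 1/1 satisfied
(0,1)@ 1/1 satisfied
(0,3)% 2/2 satisfied
(0,5)% 1/1 satisfied
(1,3)% 5/5 satisfied
(1,4)% 5/6 satisfied
(2,0)@ 1/1 satisfied
(2,2)% 2/3 satisfied
(2,3)% 4/6 satisfied
(2,4)% 3/7 not
(2,5)@ 2/4 not
(3,0)@ 2/2 satisfied
(3,3)@ 1/7 not
(3,4)@ 3/7 not
(3,5)@ 2/4 not
(4,0)@ 1/1 satisfied
(4,2)% 1/2 not
(4,3)% 2/4 not
(4,4)% 1/4 not
For instance (2,4) has only 3/7 same-type neighbors, below 2/3.

No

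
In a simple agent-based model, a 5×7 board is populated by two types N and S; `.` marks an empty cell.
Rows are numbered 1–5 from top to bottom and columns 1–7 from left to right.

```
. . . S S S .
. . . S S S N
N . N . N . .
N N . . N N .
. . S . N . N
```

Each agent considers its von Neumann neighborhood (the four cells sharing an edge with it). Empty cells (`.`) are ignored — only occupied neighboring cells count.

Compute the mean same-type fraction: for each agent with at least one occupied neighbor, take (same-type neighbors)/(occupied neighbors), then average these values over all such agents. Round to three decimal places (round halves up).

0.851

Row 1: (1,4)S 2/2 · (1,5)S 3/3 · (1,6)S 2/2
Row 2: (2,4)S 2/2 · (2,5)S 3/4 · (2,6)S 2/3 · (2,7)N 0/1
Row 3: (3,1)N 1/1 · (3,3)N — no occupied neighbors · (3,5)N 1/2
Row 4: (4,1)N 2/2 · (4,2)N 1/1 · (4,5)N 3/3 · (4,6)N 1/1
Row 5: (5,3)S — no occupied neighbors · (5,5)N 1/1 · (5,7)N — no occupied neighbors
Sum over 14 agents: 2/2 + 3/3 + 2/2 + 2/2 + 3/4 + 2/3 + 0/1 + 1/1 + 1/2 + 2/2 + 1/1 + 3/3 + 1/1 + 1/1 = 143/12; mean = 143/12 ÷ 14 = 143/168 = 0.851190… → 0.851.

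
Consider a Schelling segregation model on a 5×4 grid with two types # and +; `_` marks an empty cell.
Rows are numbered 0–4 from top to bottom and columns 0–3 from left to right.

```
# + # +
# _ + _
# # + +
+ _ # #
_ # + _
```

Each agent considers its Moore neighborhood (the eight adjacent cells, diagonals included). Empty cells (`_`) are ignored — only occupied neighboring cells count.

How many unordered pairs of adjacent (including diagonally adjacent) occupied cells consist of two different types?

Scan each occupied cell's neighbors to the right and below (and the two forward diagonals) so each pair is counted once.
From row 0: 5 unlike of 8 pairs (running 5/8).
From row 1: 1 unlike of 5 pairs (running 6/13).
From row 2: 7 unlike of 10 pairs (running 13/23).
From row 3: 3 unlike of 5 pairs (running 16/28).
From row 4: 1 unlike of 1 pairs (running 17/29).
Total adjacent occupied pairs: 29; unlike-type pairs: 17.

17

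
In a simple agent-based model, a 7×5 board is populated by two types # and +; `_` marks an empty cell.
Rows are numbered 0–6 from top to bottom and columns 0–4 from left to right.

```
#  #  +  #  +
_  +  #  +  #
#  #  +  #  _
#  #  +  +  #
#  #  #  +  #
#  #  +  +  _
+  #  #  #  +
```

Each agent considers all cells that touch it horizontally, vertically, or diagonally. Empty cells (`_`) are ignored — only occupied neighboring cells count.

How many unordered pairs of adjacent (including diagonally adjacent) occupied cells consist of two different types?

Scan each occupied cell's neighbors to the right and below (and the two forward diagonals) so each pair is counted once.
From row 0: 8 unlike of 15 pairs (running 8/15).
From row 1: 7 unlike of 12 pairs (running 15/27).
From row 2: 6 unlike of 14 pairs (running 21/41).
From row 3: 7 unlike of 17 pairs (running 28/58).
From row 4: 6 unlike of 15 pairs (running 34/73).
From row 5: 8 unlike of 14 pairs (running 42/87).
From row 6: 2 unlike of 4 pairs (running 44/91).
Total adjacent occupied pairs: 91; unlike-type pairs: 44.

44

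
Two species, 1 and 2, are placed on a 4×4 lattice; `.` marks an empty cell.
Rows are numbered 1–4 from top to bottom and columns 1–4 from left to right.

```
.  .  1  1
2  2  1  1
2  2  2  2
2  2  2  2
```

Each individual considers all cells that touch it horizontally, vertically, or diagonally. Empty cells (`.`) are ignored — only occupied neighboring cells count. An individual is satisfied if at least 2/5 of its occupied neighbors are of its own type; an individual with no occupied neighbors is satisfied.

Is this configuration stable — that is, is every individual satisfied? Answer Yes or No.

Row 1: (1,3)1 3/4 satisfied · (1,4)1 3/3 satisfied
Row 2: (2,1)2 3/3 satisfied · (2,2)2 4/6 satisfied · (2,3)1 3/7 satisfied · (2,4)1 3/5 satisfied
Row 3: (3,1)2 5/5 satisfied · (3,2)2 7/8 satisfied · (3,3)2 6/8 satisfied · (3,4)2 3/5 satisfied
Row 4: (4,1)2 3/3 satisfied · (4,2)2 5/5 satisfied · (4,3)2 5/5 satisfied · (4,4)2 3/3 satisfied
All meet the threshold, so the configuration is stable.

Yes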